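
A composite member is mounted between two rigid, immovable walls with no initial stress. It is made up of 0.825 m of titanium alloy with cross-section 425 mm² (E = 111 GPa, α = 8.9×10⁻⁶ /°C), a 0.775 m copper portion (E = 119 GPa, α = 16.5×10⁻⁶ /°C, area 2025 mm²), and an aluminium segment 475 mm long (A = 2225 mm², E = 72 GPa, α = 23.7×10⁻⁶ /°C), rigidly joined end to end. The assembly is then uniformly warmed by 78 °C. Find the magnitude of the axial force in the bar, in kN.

P ≈ 103 kN (compressive)

With the walls removed the bar would change length by δ_free = Σ αᵢΔT Lᵢ = 8.9×10⁻⁶×78×825 + 16.5×10⁻⁶×78×775 + 23.7×10⁻⁶×78×475 = 2.448 mm.
The rigid supports impose zero overall length change; the single axial force P common to all segments must satisfy P Σ Lᵢ/(AᵢEᵢ) = δ_free.
Σ Lᵢ/(AᵢEᵢ) = 825/(425×111×10³) + 775/(2025×119×10³) + 475/(2225×72×10³) = 2.367×10⁻⁵ mm/N.
Hence P = δ_free / Σ(L/AE) = 2.448/2.367×10⁻⁵ = 103.4 kN (compressive).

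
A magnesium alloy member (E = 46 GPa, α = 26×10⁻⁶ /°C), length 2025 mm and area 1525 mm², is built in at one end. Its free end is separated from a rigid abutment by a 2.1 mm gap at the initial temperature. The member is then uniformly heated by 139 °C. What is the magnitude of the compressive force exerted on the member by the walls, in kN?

Unrestrained expansion: δ_free = αΔT L = 26×10⁻⁶ × 139 × 2025 = 7.318 mm.
This exceeds the 2.1 mm gap, so the wall pushes back. The portion of expansion that must be recovered elastically is δ_free − gap = 7.318 − 2.1 = 5.218 mm.
So σ = E(δ_free − g)/L = 46×10³ × 5.218/2025 = 118.5 MPa.
P = σA = 118.5 × 1525 = 180.8 kN.

P ≈ 181 kN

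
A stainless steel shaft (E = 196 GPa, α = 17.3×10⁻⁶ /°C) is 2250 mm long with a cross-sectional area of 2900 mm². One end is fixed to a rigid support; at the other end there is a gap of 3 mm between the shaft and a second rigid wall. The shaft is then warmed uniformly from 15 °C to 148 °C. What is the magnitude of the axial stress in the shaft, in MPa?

Unrestrained expansion: δ_free = αΔT L = 17.3×10⁻⁶ × 133 × 2250 = 5.177 mm.
The gap closes (δ_free > 3 mm) and the wall then resists a further 5.177 − 3 = 2.177 mm of expansion.
Compatibility: PL/(AE) = 2.177 mm, so σ = P/A = E × (2.177/2250) = 189.6 MPa.

σ ≈ 190 MPa (compressive)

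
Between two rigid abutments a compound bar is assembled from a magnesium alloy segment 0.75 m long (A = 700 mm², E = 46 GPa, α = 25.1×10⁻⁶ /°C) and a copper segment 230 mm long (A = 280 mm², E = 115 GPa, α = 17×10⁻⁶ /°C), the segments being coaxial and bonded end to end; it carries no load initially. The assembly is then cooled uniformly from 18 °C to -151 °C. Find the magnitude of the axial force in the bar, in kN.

P ≈ 126 kN (tensile)

Free thermal contraction of the whole bar: Σ αᵢΔT Lᵢ = 25.1×10⁻⁶×169×750 + 17×10⁻⁶×169×230 = 3.842 mm.
Since the ends are fixed, an axial force P builds up, equal in every segment, with P · Σ Lᵢ/(AᵢEᵢ) = δ_free.
Σ Lᵢ/(AᵢEᵢ) = 750/(700×46×10³) + 230/(280×115×10³) = 3.043×10⁻⁵ mm/N.
Hence P = δ_free / Σ(L/AE) = 3.842/3.043×10⁻⁵ = 126.2 kN (tensile).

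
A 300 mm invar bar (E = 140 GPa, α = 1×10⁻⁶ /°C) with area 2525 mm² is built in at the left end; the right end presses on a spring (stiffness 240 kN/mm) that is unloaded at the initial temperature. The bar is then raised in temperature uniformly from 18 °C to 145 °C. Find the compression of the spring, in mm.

If the spring were absent the bar would lengthen by αΔT L = 1×10⁻⁶ × 127 × 300 = 0.0381 mm.
With a force P in the spring, the elastic change of the bar is PL/(AE) and that of the spring is P/k; compatibility requires their sum to equal δ_free.
P [ L/(AE) + 1/k ] = δ_free → P [ 300/(2525×140×10³) + 1/(240×10³) ] = 0.0381.
P = 0.0381 / 5.015×10⁻⁶ = 7597 N.
Spring compression = P/k = 7597/(240×10³) = 0.03165 mm.

δ ≈ 0.0317 mm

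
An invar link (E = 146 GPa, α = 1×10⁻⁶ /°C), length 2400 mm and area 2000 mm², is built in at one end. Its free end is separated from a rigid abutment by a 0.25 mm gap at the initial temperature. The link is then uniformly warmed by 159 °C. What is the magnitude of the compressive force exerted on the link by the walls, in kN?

Free thermal elongation = αΔT L = 1×10⁻⁶ × 159 × 2400 = 0.3816 mm.
This exceeds the 0.25 mm gap, so the wall pushes back. The portion of expansion that must be recovered elastically is δ_free − gap = 0.3816 − 0.25 = 0.1316 mm.
Compatibility: PL/(AE) = 0.1316 mm, so σ = P/A = E × (0.1316/2400) = 8.006 MPa.
Force on the wall = σA = 8.006 × 2000 mm² = 16.01 kN.

P ≈ 16 kN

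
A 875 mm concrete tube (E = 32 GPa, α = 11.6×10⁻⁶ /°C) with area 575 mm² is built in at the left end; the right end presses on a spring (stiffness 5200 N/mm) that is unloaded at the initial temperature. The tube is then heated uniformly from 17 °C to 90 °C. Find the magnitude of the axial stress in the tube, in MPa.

σ ≈ 5.37 MPa (compressive)

Free thermal expansion: δ_free = αΔT L = 11.6×10⁻⁶ × 73 × 875 = 0.7409 mm.
Let P be the compressive force at the spring. The tube shortens elastically by PL/(AE) and the spring compresses by P/k; together these equal δ_free.
P [ L/(AE) + 1/k ] = δ_free → P [ 875/(575×32×10³) + 1/(5200) ] = 0.7409.
P = 0.7409 / 0.0002399 = 3089 N.
σ = P/A = 3089/575 = 5.372 MPa.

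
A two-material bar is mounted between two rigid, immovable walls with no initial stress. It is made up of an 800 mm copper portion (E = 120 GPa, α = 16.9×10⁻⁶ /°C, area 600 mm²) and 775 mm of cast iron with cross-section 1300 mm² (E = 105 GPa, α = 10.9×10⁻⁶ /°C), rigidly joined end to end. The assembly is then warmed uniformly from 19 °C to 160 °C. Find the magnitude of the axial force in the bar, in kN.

P ≈ 184 kN (compressive)

Free thermal expansion of the whole bar: Σ αᵢΔT Lᵢ = 16.9×10⁻⁶×141×800 + 10.9×10⁻⁶×141×775 = 3.097 mm.
Since the ends are fixed, an axial force P builds up, equal in every segment, with P · Σ Lᵢ/(AᵢEᵢ) = δ_free.
Σ Lᵢ/(AᵢEᵢ) = 800/(600×120×10³) + 775/(1300×105×10³) = 1.679×10⁻⁵ mm/N.
Hence P = δ_free / Σ(L/AE) = 3.097/1.679×10⁻⁵ = 184.5 kN (compressive).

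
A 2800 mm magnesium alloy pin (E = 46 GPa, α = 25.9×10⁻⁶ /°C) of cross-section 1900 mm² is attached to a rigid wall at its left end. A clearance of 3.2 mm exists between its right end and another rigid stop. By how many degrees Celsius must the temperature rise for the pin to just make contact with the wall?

ΔT ≈ 44.1 °C

The gap closes when αΔT L = 3.2 mm, since the pin is still unstressed at that instant.
So ΔT = g/(αL) = 3.2/(25.9×10⁻⁶ × 2800) = 44.13 °C.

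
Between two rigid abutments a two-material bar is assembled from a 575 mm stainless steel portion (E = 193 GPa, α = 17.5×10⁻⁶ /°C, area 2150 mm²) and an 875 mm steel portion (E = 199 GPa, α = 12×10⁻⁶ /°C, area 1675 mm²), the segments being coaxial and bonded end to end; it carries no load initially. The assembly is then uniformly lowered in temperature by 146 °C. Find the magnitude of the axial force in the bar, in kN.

P ≈ 749 kN (tensile)

With the walls removed the bar would change length by δ_free = Σ αᵢΔT Lᵢ = 17.5×10⁻⁶×146×575 + 12×10⁻⁶×146×875 = 3.002 mm.
The rigid supports impose zero overall length change; the single axial force P common to all segments must satisfy P Σ Lᵢ/(AᵢEᵢ) = δ_free.
Σ Lᵢ/(AᵢEᵢ) = 575/(2150×193×10³) + 875/(1675×199×10³) = 4.011×10⁻⁶ mm/N.
So P = 3.002 / 4.011×10⁻⁶ = 748.5 kN, tensile.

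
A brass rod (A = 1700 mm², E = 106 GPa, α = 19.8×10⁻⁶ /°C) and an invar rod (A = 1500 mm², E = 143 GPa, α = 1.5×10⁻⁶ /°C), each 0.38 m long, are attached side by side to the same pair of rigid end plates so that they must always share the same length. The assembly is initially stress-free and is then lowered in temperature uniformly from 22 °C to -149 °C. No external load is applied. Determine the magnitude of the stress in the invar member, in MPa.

Equilibrium of a rigid end plate with no external load gives equal and opposite internal forces ±P in the two members. Since α_{brass} > α_{invar}, cooling drives the brass into tension and the invar into compression.
Equating the net (thermal + elastic) strains gives |α₁ − α₂|·ΔT = P·[1/(A₁E₁) + 1/(A₂E₂)].
|α₁ − α₂|·ΔT = 18.3×10⁻⁶ × 171 = 0.003129.
1/(A₁E₁) + 1/(A₂E₂) = 1/(1700×106×10³) + 1/(1500×143×10³) = 1.021×10⁻⁸ N⁻¹.
So P = 0.003129 / 1.021×10⁻⁸ = 306.5 kN.
σ_{invar} = P/A₂ = 306500/1500 = 204.3 MPa, compressive.

σ ≈ 204 MPa (compressive)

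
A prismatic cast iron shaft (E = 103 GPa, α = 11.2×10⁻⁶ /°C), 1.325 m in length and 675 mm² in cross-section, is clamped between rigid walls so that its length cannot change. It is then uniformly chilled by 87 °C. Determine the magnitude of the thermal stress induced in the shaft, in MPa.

The supports are rigid, so the total axial strain is zero. The restrained thermal strain is ε = αΔT = 11.2×10⁻⁶ × 87 = 974.4×10⁻⁶.
Hence σ = E·αΔT = 103×10³ × 974.4×10⁻⁶ = 100.4 MPa, tensile.

σ ≈ 100 MPa (tensile)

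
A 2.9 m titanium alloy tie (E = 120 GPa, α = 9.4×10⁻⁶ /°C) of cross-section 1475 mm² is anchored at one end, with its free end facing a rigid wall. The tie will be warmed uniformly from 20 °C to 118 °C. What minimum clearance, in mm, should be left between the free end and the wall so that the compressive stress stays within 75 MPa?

g ≈ 0.859 mm

Free expansion if unrestrained: δ_free = αΔT L = 9.4×10⁻⁶ × 98 × 2900 = 2.671 mm.
At the allowable stress the elastic shortening the wall may impose is σL/E = 75 × 2900 / (120×10³) = 1.812 mm.
So the gap has to take up the difference, g_min = δ_free − σL/E = 2.671 − 1.812 = 0.859 mm.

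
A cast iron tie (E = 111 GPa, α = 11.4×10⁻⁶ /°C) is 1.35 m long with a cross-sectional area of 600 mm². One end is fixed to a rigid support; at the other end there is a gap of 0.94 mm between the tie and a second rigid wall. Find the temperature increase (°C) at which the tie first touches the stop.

ΔT ≈ 61.1 °C

Contact occurs when the free expansion equals the gap: αΔT L = 0.94 mm.
So ΔT = g/(αL) = 0.94/(11.4×10⁻⁶ × 1350) = 61.08 °C.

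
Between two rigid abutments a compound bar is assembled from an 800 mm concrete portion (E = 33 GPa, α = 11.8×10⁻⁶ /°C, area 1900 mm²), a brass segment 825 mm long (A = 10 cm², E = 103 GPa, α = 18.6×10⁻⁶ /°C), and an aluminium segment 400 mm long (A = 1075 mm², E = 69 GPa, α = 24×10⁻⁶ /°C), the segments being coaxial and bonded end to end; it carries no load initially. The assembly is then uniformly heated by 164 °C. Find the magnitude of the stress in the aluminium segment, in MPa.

σ ≈ 201 MPa (compressive)

If the supports were absent, the total length change would be Σ αᵢΔT Lᵢ = 11.8×10⁻⁶×164×800 + 18.6×10⁻⁶×164×825 + 24×10⁻⁶×164×400 = 5.639 mm.
Since the ends are fixed, an axial force P builds up, equal in every segment, with P · Σ Lᵢ/(AᵢEᵢ) = δ_free.
Σ Lᵢ/(AᵢEᵢ) = 800/(1900×33×10³) + 825/(1000×103×10³) + 400/(1075×69×10³) = 2.616×10⁻⁵ mm/N.
P = 5.639 / 2.616×10⁻⁵ = 215600 N = 215.6 kN, compressive.
σ_{aluminium} = P / A = 215600 / 1075 = 200.5 MPa.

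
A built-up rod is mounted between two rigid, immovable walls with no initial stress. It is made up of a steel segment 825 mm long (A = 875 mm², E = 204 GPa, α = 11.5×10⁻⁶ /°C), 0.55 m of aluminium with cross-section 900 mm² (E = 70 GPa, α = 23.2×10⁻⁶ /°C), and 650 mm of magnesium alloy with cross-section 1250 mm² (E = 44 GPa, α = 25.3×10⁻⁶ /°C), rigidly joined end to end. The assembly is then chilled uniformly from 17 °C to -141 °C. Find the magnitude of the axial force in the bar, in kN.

If the supports were absent, the total length change would be Σ αᵢΔT Lᵢ = 11.5×10⁻⁶×158×825 + 23.2×10⁻⁶×158×550 + 25.3×10⁻⁶×158×650 = 6.113 mm.
The rigid supports impose zero overall length change; the single axial force P common to all segments must satisfy P Σ Lᵢ/(AᵢEᵢ) = δ_free.
Σ Lᵢ/(AᵢEᵢ) = 825/(875×204×10³) + 550/(900×70×10³) + 650/(1250×44×10³) = 2.517×10⁻⁵ mm/N.
So P = 6.113 / 2.517×10⁻⁵ = 242.9 kN, tensile.

P ≈ 243 kN (tensile)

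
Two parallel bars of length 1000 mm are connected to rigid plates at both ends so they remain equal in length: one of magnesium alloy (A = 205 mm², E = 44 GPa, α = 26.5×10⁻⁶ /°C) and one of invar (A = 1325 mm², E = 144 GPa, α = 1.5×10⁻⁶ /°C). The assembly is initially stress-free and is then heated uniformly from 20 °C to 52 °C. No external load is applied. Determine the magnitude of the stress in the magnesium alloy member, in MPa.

σ ≈ 33.6 MPa (compressive)

The magnesium alloy has the larger α, so on heating it would change length more than the invar if both were free. The rigid plates force a common final length, so the magnesium alloy is put into compression and the invar into tension, with equal and opposite forces P (no external load).
Compatibility of the two members (thermal + elastic change equal): (α₁ − α₂)ΔT = P·[1/(A₁E₁) + 1/(A₂E₂)].
|α₁ − α₂|·ΔT = 25×10⁻⁶ × 32 = 0.0008.
1/(A₁E₁) + 1/(A₂E₂) = 1/(205×44×10³) + 1/(1325×144×10³) = 1.161×10⁻⁷ N⁻¹.
So P = 0.0008 / 1.161×10⁻⁷ = 6.89 kN.
σ_{magnesium alloy} = P/A₁ = 6890/205 = 33.61 MPa, compressive.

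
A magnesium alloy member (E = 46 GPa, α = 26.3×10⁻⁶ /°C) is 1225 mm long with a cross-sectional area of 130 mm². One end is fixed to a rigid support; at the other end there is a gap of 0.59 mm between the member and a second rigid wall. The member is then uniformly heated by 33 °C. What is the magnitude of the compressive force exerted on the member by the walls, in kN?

P ≈ 2.31 kN

Free thermal elongation = αΔT L = 26.3×10⁻⁶ × 33 × 1225 = 1.063 mm.
After closing the 0.59 mm clearance, 1.063 − 0.59 = 0.4732 mm of expansion remains to be suppressed by the wall.
Compatibility: PL/(AE) = 0.4732 mm, so σ = P/A = E × (0.4732/1225) = 17.77 MPa.
P = σA = 17.77 × 130 = 2.31 kN.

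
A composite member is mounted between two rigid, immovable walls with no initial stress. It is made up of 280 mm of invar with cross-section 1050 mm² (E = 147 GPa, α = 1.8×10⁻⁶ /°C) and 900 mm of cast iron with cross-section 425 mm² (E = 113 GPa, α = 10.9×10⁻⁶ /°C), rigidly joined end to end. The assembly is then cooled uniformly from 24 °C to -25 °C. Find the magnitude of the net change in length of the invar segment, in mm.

|ΔL| ≈ 0.0199 mm

If the supports were absent, the total length change would be Σ αᵢΔT Lᵢ = 1.8×10⁻⁶×49×280 + 10.9×10⁻⁶×49×900 = 0.5054 mm.
The rigid supports impose zero overall length change; the single axial force P common to all segments must satisfy P Σ Lᵢ/(AᵢEᵢ) = δ_free.
The series flexibility is Σ Lᵢ/(AᵢEᵢ) = 280/(1050×147×10³) + 900/(425×113×10³) = 2.055×10⁻⁵ mm/N.
Hence P = δ_free / Σ(L/AE) = 0.5054/2.055×10⁻⁵ = 24.59 kN (tensile).
For the invar segment, free thermal change = 1.8×10⁻⁶×49×280 = 0.0247 mm and elastic change from P = 24590×280/(1050×147×10³) = 0.0446 mm; these oppose, so the net change is 0.0199 mm (segment lengthens).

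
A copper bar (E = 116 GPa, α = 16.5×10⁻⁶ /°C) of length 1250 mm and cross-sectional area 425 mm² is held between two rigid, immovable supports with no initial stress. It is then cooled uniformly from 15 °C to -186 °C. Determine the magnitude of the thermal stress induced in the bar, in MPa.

Because both ends are immovable the net strain is zero, and the suppressed thermal strain is αΔT = 16.5×10⁻⁶ × 201 = 3316.5×10⁻⁶.
The stress required to suppress this strain is σ = Eε = 116×10³ × 3316.5×10⁻⁶ = 384.7 MPa, tensile since the bar is trying to contract.

σ ≈ 385 MPa (tensile)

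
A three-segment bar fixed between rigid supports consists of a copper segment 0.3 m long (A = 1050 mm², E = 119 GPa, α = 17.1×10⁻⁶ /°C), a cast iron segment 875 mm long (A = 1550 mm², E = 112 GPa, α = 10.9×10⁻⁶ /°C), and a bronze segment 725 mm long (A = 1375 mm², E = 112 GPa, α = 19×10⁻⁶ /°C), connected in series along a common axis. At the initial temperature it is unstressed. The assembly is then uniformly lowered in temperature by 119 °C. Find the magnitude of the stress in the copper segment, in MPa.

With the walls removed the bar would change length by δ_free = Σ αᵢΔT Lᵢ = 17.1×10⁻⁶×119×300 + 10.9×10⁻⁶×119×875 + 19×10⁻⁶×119×725 = 3.385 mm.
The rigid supports impose zero overall length change; the single axial force P common to all segments must satisfy P Σ Lᵢ/(AᵢEᵢ) = δ_free.
The series flexibility is Σ Lᵢ/(AᵢEᵢ) = 300/(1050×119×10³) + 875/(1550×112×10³) + 725/(1375×112×10³) = 1.215×10⁻⁵ mm/N.
P = 3.385 / 1.215×10⁻⁵ = 278600 N = 278.6 kN, tensile.
σ_{copper} = P / A = 278600 / 1050 = 265.3 MPa.

σ ≈ 265 MPa (tensile)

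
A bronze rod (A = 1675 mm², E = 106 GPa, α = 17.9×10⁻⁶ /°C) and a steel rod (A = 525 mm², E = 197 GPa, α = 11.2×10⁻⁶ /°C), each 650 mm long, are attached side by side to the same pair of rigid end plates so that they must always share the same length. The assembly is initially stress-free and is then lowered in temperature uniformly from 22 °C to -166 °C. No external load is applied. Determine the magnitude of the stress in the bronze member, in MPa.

The bronze has the larger α, so on cooling it would change length more than the steel if both were free. The rigid plates force a common final length, so the bronze is put into tension and the steel into compression, with equal and opposite forces P (no external load).
Setting the final lengths equal and cancelling L: (α₁ − α₂)ΔT = P/(A₁E₁) + P/(A₂E₂).
|α₁ − α₂|·ΔT = 6.7×10⁻⁶ × 188 = 0.00126.
1/(A₁E₁) + 1/(A₂E₂) = 1/(1675×106×10³) + 1/(525×197×10³) = 1.53×10⁻⁸ N⁻¹.
P = 0.00126 / 1.53×10⁻⁸ = 82320 N = 82.32 kN.
σ_{bronze} = P/A₁ = 82320/1675 = 49.15 MPa, tensile.

σ ≈ 49.1 MPa (tensile)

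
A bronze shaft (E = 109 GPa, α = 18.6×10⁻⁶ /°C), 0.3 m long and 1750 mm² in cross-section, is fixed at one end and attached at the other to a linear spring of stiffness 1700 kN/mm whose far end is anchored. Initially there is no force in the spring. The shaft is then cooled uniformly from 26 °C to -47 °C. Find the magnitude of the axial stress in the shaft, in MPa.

σ ≈ 108 MPa (tensile)

The unrestrained thermal change is αΔT L = 18.6×10⁻⁶ × 73 × 300 = 0.4073 mm.
Let P be the tensile force in the spring. The shaft extends elastically by PL/(AE) and the spring stretches by P/k; together these equal δ_free.
So P = δ_free / [L/(AE) + 1/k] = 0.4073 / [ 300/(1750×109×10³) + 1/(1700×10³) ].
P = 0.4073 / 2.161×10⁻⁶ = 188500 N.
σ = P/A = 188500/1750 = 107.7 MPa.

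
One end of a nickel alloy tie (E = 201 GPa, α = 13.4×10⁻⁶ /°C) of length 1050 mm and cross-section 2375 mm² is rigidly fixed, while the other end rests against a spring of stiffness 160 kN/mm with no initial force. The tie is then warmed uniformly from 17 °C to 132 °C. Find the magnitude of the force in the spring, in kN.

P ≈ 191 kN

The unrestrained thermal change is αΔT L = 13.4×10⁻⁶ × 115 × 1050 = 1.618 mm.
Let P be the compressive force at the spring. The tie shortens elastically by PL/(AE) and the spring compresses by P/k; together these equal δ_free.
So P = δ_free / [L/(AE) + 1/k] = 1.618 / [ 1050/(2375×201×10³) + 1/(160×10³) ].
P = 1.618 / 8.45×10⁻⁶ = 191500 N.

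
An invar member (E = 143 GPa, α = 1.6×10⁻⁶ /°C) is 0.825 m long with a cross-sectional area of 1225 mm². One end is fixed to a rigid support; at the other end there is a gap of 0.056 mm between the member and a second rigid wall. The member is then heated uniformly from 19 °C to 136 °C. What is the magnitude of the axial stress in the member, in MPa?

Free thermal elongation = αΔT L = 1.6×10⁻⁶ × 117 × 825 = 0.1544 mm.
After closing the 0.056 mm clearance, 0.1544 − 0.056 = 0.09844 mm of expansion remains to be suppressed by the wall.
That suppressed elongation corresponds to σ = E·Δ/L = 143×10³ × 0.09844/825 = 17.06 MPa.

σ ≈ 17.1 MPa (compressive)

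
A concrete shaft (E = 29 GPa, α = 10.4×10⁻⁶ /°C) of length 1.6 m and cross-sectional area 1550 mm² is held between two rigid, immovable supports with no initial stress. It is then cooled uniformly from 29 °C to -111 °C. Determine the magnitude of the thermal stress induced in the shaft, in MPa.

σ ≈ 42.2 MPa (tensile)

With length fixed, the mechanical strain must cancel the thermal strain αΔT = 10.4×10⁻⁶ × 140 = 1456×10⁻⁶.
σ = EαΔT = 29×10³ × 10.4×10⁻⁶ × 140 = 42.22 MPa (tensile; the shaft is trying to contract).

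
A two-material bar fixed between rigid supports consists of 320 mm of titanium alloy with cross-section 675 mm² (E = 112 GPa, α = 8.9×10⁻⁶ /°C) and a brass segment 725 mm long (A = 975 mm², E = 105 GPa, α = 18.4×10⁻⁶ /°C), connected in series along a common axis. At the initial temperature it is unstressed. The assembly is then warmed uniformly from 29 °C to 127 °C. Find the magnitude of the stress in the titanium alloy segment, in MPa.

With the walls removed the bar would change length by δ_free = Σ αᵢΔT Lᵢ = 8.9×10⁻⁶×98×320 + 18.4×10⁻⁶×98×725 = 1.586 mm.
Since the ends are fixed, an axial force P builds up, equal in every segment, with P · Σ Lᵢ/(AᵢEᵢ) = δ_free.
The series flexibility is Σ Lᵢ/(AᵢEᵢ) = 320/(675×112×10³) + 725/(975×105×10³) = 1.131×10⁻⁵ mm/N.
P = 1.586 / 1.131×10⁻⁵ = 140200 N = 140.2 kN, compressive.
σ_{titanium alloy} = P / A = 140200 / 675 = 207.7 MPa.

σ ≈ 208 MPa (compressive)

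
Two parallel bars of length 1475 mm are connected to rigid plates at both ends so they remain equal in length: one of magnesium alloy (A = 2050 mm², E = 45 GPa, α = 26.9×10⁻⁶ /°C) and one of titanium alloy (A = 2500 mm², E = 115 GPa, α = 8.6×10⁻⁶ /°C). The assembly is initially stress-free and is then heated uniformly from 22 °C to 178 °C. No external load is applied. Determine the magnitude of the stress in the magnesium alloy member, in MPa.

The magnesium alloy has the larger α, so on heating it would change length more than the titanium alloy if both were free. The rigid plates force a common final length, so the magnesium alloy is put into compression and the titanium alloy into tension, with equal and opposite forces P (no external load).
Equating the net (thermal + elastic) strains gives |α₁ − α₂|·ΔT = P·[1/(A₁E₁) + 1/(A₂E₂)].
|α₁ − α₂|·ΔT = 18.3×10⁻⁶ × 156 = 0.002855.
1/(A₁E₁) + 1/(A₂E₂) = 1/(2050×45×10³) + 1/(2500×115×10³) = 1.432×10⁻⁸ N⁻¹.
P = 0.002855 / 1.432×10⁻⁸ = 199400 N = 199.4 kN.
σ_{magnesium alloy} = P/A₁ = 199400/2050 = 97.26 MPa, compressive.

σ ≈ 97.3 MPa (compressive)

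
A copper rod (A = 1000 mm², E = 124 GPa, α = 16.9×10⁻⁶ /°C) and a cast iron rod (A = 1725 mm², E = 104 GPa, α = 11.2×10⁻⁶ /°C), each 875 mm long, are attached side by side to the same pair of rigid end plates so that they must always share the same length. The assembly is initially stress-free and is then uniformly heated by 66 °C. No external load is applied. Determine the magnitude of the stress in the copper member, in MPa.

Both members must finish at the same length. With the larger α, the copper tends to over-expand; the plates restrain it, putting the copper in compression and the cast iron in tension. With no external load the two internal forces are equal and opposite, magnitude P.
Setting the final lengths equal and cancelling L: (α₁ − α₂)ΔT = P/(A₁E₁) + P/(A₂E₂).
|α₁ − α₂|·ΔT = 5.7×10⁻⁶ × 66 = 0.0003762.
1/(A₁E₁) + 1/(A₂E₂) = 1/(1000×124×10³) + 1/(1725×104×10³) = 1.364×10⁻⁸ N⁻¹.
P = 0.0003762 / 1.364×10⁻⁸ = 27580 N = 27.58 kN.
σ_{copper} = P/A₁ = 27580/1000 = 27.58 MPa, compressive.

σ ≈ 27.6 MPa (compressive)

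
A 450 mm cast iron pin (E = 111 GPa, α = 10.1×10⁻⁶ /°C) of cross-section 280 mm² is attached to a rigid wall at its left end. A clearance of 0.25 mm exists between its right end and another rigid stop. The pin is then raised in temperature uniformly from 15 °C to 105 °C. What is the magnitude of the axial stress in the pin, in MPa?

σ ≈ 39.2 MPa (compressive)

If the wall were absent the pin would grow by αΔT L = 10.1×10⁻⁶ × 90 × 450 = 0.409 mm.
After closing the 0.25 mm clearance, 0.409 − 0.25 = 0.159 mm of expansion remains to be suppressed by the wall.
So σ = E(δ_free − g)/L = 111×10³ × 0.159/450 = 39.23 MPa.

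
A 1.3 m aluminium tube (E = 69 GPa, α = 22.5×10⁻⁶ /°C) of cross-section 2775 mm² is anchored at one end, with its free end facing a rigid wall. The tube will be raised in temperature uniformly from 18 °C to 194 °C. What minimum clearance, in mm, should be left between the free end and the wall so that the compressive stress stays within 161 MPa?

g ≈ 2.11 mm

Free expansion if unrestrained: δ_free = αΔT L = 22.5×10⁻⁶ × 176 × 1300 = 5.148 mm.
A stress of 161 MPa corresponds to the wall pushing the tube back by σL/E = 161×1300/(69×10³) = 3.033 mm.
So the gap has to take up the difference, g_min = δ_free − σL/E = 5.148 − 3.033 = 2.115 mm.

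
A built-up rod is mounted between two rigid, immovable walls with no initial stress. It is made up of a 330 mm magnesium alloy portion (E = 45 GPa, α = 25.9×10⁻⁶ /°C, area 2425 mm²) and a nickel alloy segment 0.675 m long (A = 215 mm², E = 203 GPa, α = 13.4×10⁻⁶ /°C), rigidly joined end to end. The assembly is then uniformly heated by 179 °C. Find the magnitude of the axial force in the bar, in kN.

With the walls removed the bar would change length by δ_free = Σ αᵢΔT Lᵢ = 25.9×10⁻⁶×179×330 + 13.4×10⁻⁶×179×675 = 3.149 mm.
The walls prevent any net length change, so an axial force P (same in every segment) develops. Compatibility: P · Σ Lᵢ/(AᵢEᵢ) = δ_free.
Σ Lᵢ/(AᵢEᵢ) = 330/(2425×45×10³) + 675/(215×203×10³) = 1.849×10⁻⁵ mm/N.
Hence P = δ_free / Σ(L/AE) = 3.149/1.849×10⁻⁵ = 170.3 kN (compressive).

P ≈ 170 kN (compressive)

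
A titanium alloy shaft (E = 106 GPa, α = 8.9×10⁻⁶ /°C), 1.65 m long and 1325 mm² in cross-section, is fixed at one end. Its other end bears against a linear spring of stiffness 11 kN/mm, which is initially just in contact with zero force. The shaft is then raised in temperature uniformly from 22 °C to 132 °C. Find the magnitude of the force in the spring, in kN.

P ≈ 15.7 kN

If the spring were absent the shaft would lengthen by αΔT L = 8.9×10⁻⁶ × 110 × 1650 = 1.615 mm.
With a force P in the spring, the elastic change of the shaft is PL/(AE) and that of the spring is P/k; compatibility requires their sum to equal δ_free.
P [ L/(AE) + 1/k ] = δ_free → P [ 1650/(1325×106×10³) + 1/(11×10³) ] = 1.615.
P = 1.615 / 0.0001027 = 15740 N.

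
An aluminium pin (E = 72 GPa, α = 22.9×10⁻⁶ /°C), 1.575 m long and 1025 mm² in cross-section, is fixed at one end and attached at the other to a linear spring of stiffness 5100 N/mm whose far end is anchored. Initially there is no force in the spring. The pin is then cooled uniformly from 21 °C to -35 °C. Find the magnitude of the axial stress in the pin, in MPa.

The unrestrained thermal change is αΔT L = 22.9×10⁻⁶ × 56 × 1575 = 2.02 mm.
Let P be the tensile force in the spring. The pin extends elastically by PL/(AE) and the spring stretches by P/k; together these equal δ_free.
P [ L/(AE) + 1/k ] = δ_free → P [ 1575/(1025×72×10³) + 1/(5100) ] = 2.02.
P = 2.02 / 0.0002174 = 9290 N.
σ = P/A = 9290/1025 = 9.063 MPa.

σ ≈ 9.06 MPa (tensile)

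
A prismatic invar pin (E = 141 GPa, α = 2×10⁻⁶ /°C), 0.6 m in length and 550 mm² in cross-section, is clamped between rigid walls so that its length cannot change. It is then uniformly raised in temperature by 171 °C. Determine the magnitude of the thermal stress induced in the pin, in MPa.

σ ≈ 48.2 MPa (compressive)

Because both ends are immovable the net strain is zero, and the suppressed thermal strain is αΔT = 2×10⁻⁶ × 171 = 342×10⁻⁶.
The stress required to suppress this strain is σ = Eε = 141×10³ × 342×10⁻⁶ = 48.22 MPa, compressive since the pin is trying to expand.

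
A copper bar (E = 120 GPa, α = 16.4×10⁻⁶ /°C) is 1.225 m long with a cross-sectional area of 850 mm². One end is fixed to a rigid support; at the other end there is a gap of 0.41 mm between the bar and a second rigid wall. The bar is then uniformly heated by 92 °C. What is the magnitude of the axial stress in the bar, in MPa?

σ ≈ 141 MPa (compressive)

If the wall were absent the bar would grow by αΔT L = 16.4×10⁻⁶ × 92 × 1225 = 1.848 mm.
After closing the 0.41 mm clearance, 1.848 − 0.41 = 1.438 mm of expansion remains to be suppressed by the wall.
So σ = E(δ_free − g)/L = 120×10³ × 1.438/1225 = 140.9 MPa.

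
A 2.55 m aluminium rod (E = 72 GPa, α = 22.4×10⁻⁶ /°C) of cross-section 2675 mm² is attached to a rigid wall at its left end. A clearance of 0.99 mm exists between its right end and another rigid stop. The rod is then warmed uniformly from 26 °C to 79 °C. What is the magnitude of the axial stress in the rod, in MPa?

Free thermal elongation = αΔT L = 22.4×10⁻⁶ × 53 × 2550 = 3.027 mm.
The gap closes (δ_free > 0.99 mm) and the wall then resists a further 3.027 − 0.99 = 2.037 mm of expansion.
Compatibility: PL/(AE) = 2.037 mm, so σ = P/A = E × (2.037/2550) = 57.53 MPa.

σ ≈ 57.5 MPa (compressive)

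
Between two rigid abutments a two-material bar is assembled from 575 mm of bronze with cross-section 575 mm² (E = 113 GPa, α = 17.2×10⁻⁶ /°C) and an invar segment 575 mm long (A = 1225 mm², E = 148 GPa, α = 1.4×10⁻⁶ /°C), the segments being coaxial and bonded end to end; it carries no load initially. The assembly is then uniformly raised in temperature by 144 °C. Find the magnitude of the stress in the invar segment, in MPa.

σ ≈ 105 MPa (compressive)

With the walls removed the bar would change length by δ_free = Σ αᵢΔT Lᵢ = 17.2×10⁻⁶×144×575 + 1.4×10⁻⁶×144×575 = 1.54 mm.
The rigid supports impose zero overall length change; the single axial force P common to all segments must satisfy P Σ Lᵢ/(AᵢEᵢ) = δ_free.
Σ Lᵢ/(AᵢEᵢ) = 575/(575×113×10³) + 575/(1225×148×10³) = 1.202×10⁻⁵ mm/N.
Hence P = δ_free / Σ(L/AE) = 1.54/1.202×10⁻⁵ = 128.1 kN (compressive).
σ_{invar} = P / A = 128100 / 1225 = 104.6 MPa.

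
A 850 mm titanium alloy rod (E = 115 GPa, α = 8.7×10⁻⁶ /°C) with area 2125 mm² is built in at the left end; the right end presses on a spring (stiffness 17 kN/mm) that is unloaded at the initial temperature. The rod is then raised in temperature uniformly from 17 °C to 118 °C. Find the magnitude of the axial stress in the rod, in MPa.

σ ≈ 5.64 MPa (compressive)

If the spring were absent the rod would lengthen by αΔT L = 8.7×10⁻⁶ × 101 × 850 = 0.7469 mm.
With a force P in the spring, the elastic change of the rod is PL/(AE) and that of the spring is P/k; compatibility requires their sum to equal δ_free.
So P = δ_free / [L/(AE) + 1/k] = 0.7469 / [ 850/(2125×115×10³) + 1/(17×10³) ].
P = 0.7469 / 6.23×10⁻⁵ = 11990 N.
σ = P/A = 11990/2125 = 5.642 MPa.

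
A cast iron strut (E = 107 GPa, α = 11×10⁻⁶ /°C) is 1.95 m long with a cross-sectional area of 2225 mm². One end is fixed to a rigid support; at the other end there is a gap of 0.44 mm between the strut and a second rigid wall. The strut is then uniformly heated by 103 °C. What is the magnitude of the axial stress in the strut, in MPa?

Free thermal elongation = αΔT L = 11×10⁻⁶ × 103 × 1950 = 2.209 mm.
The gap closes (δ_free > 0.44 mm) and the wall then resists a further 2.209 − 0.44 = 1.769 mm of expansion.
Compatibility: PL/(AE) = 1.769 mm, so σ = P/A = E × (1.769/1950) = 97.09 MPa.

σ ≈ 97.1 MPa (compressive)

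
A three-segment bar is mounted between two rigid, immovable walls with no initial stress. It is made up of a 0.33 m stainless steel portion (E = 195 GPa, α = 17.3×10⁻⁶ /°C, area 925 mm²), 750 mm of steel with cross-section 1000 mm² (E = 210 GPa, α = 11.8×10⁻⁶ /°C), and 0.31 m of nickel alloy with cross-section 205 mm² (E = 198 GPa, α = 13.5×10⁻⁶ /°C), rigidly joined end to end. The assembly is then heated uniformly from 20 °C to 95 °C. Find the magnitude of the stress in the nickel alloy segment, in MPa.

Free thermal expansion of the whole bar: Σ αᵢΔT Lᵢ = 17.3×10⁻⁶×75×330 + 11.8×10⁻⁶×75×750 + 13.5×10⁻⁶×75×310 = 1.406 mm.
Since the ends are fixed, an axial force P builds up, equal in every segment, with P · Σ Lᵢ/(AᵢEᵢ) = δ_free.
Σ Lᵢ/(AᵢEᵢ) = 330/(925×195×10³) + 750/(1000×210×10³) + 310/(205×198×10³) = 1.304×10⁻⁵ mm/N.
So P = 1.406 / 1.304×10⁻⁵ = 107.8 kN, compressive.
σ_{nickel alloy} = P / A = 107800 / 205 = 526 MPa.

σ ≈ 526 MPa (compressive)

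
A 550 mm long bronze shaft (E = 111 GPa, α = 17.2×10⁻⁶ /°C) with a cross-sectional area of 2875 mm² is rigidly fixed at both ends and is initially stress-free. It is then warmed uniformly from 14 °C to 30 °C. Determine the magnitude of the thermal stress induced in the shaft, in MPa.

σ ≈ 30.5 MPa (compressive)

Because both ends are immovable the net strain is zero, and the suppressed thermal strain is αΔT = 17.2×10⁻⁶ × 16 = 275.2×10⁻⁶.
Hence σ = E·αΔT = 111×10³ × 275.2×10⁻⁶ = 30.55 MPa, compressive.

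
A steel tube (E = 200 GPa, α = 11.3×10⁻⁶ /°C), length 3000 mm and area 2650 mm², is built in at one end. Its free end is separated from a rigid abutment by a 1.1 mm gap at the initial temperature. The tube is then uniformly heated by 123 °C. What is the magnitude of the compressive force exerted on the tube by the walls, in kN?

Unrestrained expansion: δ_free = αΔT L = 11.3×10⁻⁶ × 123 × 3000 = 4.17 mm.
The gap closes (δ_free > 1.1 mm) and the wall then resists a further 4.17 − 1.1 = 3.07 mm of expansion.
That suppressed elongation corresponds to σ = E·Δ/L = 200×10³ × 3.07/3000 = 204.6 MPa.
Force on the wall = σA = 204.6 × 2650 mm² = 542.3 kN.

P ≈ 542 kN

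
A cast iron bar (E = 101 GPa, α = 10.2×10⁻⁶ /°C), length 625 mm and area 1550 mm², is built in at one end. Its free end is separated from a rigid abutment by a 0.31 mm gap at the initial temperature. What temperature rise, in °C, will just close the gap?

The gap closes when αΔT L = 0.31 mm, since the bar is still unstressed at that instant.
So ΔT = g/(αL) = 0.31/(10.2×10⁻⁶ × 625) = 48.63 °C.

ΔT ≈ 48.6 °C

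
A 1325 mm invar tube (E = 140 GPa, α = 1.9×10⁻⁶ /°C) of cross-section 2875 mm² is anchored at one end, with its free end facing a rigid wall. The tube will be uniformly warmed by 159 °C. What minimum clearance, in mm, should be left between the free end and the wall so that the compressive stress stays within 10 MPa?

Free expansion if unrestrained: δ_free = αΔT L = 1.9×10⁻⁶ × 159 × 1325 = 0.4003 mm.
A stress of 10 MPa corresponds to the wall pushing the tube back by σL/E = 10×1325/(140×10³) = 0.09464 mm.
So the gap has to take up the difference, g_min = δ_free − σL/E = 0.4003 − 0.09464 = 0.3056 mm.

g ≈ 0.306 mm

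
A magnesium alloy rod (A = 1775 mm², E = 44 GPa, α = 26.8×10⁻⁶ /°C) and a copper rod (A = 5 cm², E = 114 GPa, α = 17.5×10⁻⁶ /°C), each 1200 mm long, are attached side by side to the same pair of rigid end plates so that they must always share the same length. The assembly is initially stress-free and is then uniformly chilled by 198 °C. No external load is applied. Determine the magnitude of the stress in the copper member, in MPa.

σ ≈ 121 MPa (compressive)

The magnesium alloy has the larger α, so on cooling it would change length more than the copper if both were free. The rigid plates force a common final length, so the magnesium alloy is put into tension and the copper into compression, with equal and opposite forces P (no external load).
Equating the net (thermal + elastic) strains gives |α₁ − α₂|·ΔT = P·[1/(A₁E₁) + 1/(A₂E₂)].
|α₁ − α₂|·ΔT = 9.3×10⁻⁶ × 198 = 0.001841.
1/(A₁E₁) + 1/(A₂E₂) = 1/(1775×44×10³) + 1/(500×114×10³) = 3.035×10⁻⁸ N⁻¹.
P = 0.001841 / 3.035×10⁻⁸ = 60680 N = 60.68 kN.
σ_{copper} = P/A₂ = 60680/500 = 121.4 MPa, compressive.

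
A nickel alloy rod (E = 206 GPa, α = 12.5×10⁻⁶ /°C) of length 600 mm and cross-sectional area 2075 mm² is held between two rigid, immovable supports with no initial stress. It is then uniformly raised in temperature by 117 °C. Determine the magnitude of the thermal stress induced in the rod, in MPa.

σ ≈ 301 MPa (compressive)

With length fixed, the mechanical strain must cancel the thermal strain αΔT = 12.5×10⁻⁶ × 117 = 1462.5×10⁻⁶.
Hence σ = E·αΔT = 206×10³ × 1462.5×10⁻⁶ = 301.3 MPa, compressive.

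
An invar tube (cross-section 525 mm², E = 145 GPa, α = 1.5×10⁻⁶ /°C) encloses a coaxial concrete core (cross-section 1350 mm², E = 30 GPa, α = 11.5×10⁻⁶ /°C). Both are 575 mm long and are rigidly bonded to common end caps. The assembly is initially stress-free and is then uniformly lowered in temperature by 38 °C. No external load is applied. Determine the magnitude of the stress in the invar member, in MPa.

Equilibrium of a rigid end plate with no external load gives equal and opposite internal forces ±P in the two members. Since α_{concrete} > α_{invar}, cooling drives the concrete into tension and the invar into compression.
Setting the final lengths equal and cancelling L: (α₁ − α₂)ΔT = P/(A₁E₁) + P/(A₂E₂).
|α₁ − α₂|·ΔT = 10×10⁻⁶ × 38 = 0.00038.
1/(A₁E₁) + 1/(A₂E₂) = 1/(525×145×10³) + 1/(1350×30×10³) = 3.783×10⁻⁸ N⁻¹.
P = 0.00038 / 3.783×10⁻⁸ = 10050 N = 10.05 kN.
σ_{invar} = P/A₁ = 10050/525 = 19.13 MPa, compressive.

σ ≈ 19.1 MPa (compressive)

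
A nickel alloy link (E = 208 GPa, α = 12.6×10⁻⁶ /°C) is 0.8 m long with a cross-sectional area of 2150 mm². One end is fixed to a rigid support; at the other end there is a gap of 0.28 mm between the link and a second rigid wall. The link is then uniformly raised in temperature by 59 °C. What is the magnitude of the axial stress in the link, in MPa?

If the wall were absent the link would grow by αΔT L = 12.6×10⁻⁶ × 59 × 800 = 0.5947 mm.
After closing the 0.28 mm clearance, 0.5947 − 0.28 = 0.3147 mm of expansion remains to be suppressed by the wall.
Compatibility: PL/(AE) = 0.3147 mm, so σ = P/A = E × (0.3147/800) = 81.83 MPa.

σ ≈ 81.8 MPa (compressive)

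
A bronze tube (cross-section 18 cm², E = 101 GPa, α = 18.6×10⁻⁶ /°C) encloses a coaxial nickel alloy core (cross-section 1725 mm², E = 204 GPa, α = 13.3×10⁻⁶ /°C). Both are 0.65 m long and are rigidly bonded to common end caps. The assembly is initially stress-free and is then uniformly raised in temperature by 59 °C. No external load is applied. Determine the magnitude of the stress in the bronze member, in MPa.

σ ≈ 20.8 MPa (compressive)

Both members must finish at the same length. With the larger α, the bronze tends to over-expand; the plates restrain it, putting the bronze in compression and the nickel alloy in tension. With no external load the two internal forces are equal and opposite, magnitude P.
Setting the final lengths equal and cancelling L: (α₁ − α₂)ΔT = P/(A₁E₁) + P/(A₂E₂).
|α₁ − α₂|·ΔT = 5.3×10⁻⁶ × 59 = 0.0003127.
1/(A₁E₁) + 1/(A₂E₂) = 1/(1800×101×10³) + 1/(1725×204×10³) = 8.342×10⁻⁹ N⁻¹.
So P = 0.0003127 / 8.342×10⁻⁹ = 37.48 kN.
σ_{bronze} = P/A₁ = 37480/1800 = 20.82 MPa, compressive.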